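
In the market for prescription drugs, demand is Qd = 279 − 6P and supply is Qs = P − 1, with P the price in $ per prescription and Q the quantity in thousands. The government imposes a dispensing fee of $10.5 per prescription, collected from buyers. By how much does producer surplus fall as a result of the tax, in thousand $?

Before the tax: set 279 − 6P = P − 1 → P* = $40, Q* = 39.
With the tax collected from buyers, demand (in seller-price terms) shifts: Qd = 279 − 6(P + 10.5).
Solving gives Q = 30 with buyers paying $41.5 and producers receiving $31 (the $10.5 wedge).
ΔPS is the trapezoid between Q = 30 and Q = 39 of height $9: ½ · (39 + 30) · 9 = $310.5.

Producer surplus falls by $310.5 thousand.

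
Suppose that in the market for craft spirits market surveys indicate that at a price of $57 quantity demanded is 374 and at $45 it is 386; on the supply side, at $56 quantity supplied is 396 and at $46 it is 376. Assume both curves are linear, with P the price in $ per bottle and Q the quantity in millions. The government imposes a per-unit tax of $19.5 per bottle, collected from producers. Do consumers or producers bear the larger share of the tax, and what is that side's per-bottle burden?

Consumers bear the larger share: $13 per bottle.

Demand slope: (386 − 374)/(45 − 57) = -1, so Qd = 431 − P.
Supply slope: (376 − 396)/(46 − 56) = 2, so Qs = 2P + 284.
Before the tax: set 431 − P = 2P + 284 → P* = $49, Q* = 382.
With the tax collected from producers, supply shifts: Qs = 2(P − 19.5) + 284.
Solving gives Q = 369 with consumers paying $62 and producers receiving $42.5 (the $19.5 wedge).
Per-bottle burden: consumers $13, producers $6.5.
Consumers take the larger share because demand is less price-elastic here (demand slope 1 vs supply slope 2).
The less price-elastic side of the market bears the larger share of a per-unit tax.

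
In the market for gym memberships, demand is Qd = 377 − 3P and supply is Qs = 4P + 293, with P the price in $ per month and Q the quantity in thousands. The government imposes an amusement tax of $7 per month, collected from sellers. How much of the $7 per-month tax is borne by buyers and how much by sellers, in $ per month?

Without the tax, 377 − 3P = 4P + 293 gives 7P = 84, so P* = $12 and Q* = 341.
With the tax collected from sellers, supply shifts: Qs = 4(P − 7) + 293.
New equilibrium: buyers pay $16, sellers receive $9, Q = 329. (Wedge: Pb − Ps = 7.)
Burden on buyers: $4; on sellers: $3. (They sum to $7.)

Buyers bear $4 per month; sellers bear $3 per month.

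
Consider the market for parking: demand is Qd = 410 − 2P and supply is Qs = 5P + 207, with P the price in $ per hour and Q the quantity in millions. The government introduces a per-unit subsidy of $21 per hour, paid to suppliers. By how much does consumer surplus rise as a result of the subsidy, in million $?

Before the subsidy: set 410 − 2P = 5P + 207 → P* = $29, Q* = 352.
With a per-unit subsidy paid to suppliers, each receives P + 21 per unit sold, so supply becomes Qs = 5(P + 21) + 207.
Solving gives Q = 382 with buyers paying $14 and suppliers receiving $35 (the $21 wedge).
ΔCS is the trapezoid between Q = 382 and Q = 352 of height $15: ½ · (352 + 382) · 15 = $5505.

Consumer surplus rises by $5505 million.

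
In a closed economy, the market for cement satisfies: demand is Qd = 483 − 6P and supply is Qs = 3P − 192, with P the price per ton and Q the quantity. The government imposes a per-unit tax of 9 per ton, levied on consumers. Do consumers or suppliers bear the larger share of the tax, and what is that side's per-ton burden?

Without the tax, 483 − 6P = 3P − 192 gives 9P = 675, so P* = 75 and Q* = 33.
With the tax collected from consumers, demand (in seller-price terms) shifts: Qd = 483 − 6(P + 9).
New equilibrium: consumers pay 78, suppliers receive 69, Q = 15. (Wedge: Pb − Ps = 9.)
Per-ton burden: consumers 3, suppliers 6.
Suppliers take the larger share because supply is less price-elastic here (demand slope 6 vs supply slope 3).

Suppliers bear the larger share: 6 per ton.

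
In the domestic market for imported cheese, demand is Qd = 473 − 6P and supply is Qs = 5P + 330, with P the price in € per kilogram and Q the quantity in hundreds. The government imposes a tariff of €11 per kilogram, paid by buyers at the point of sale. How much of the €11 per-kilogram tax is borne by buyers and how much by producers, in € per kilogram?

Without the tax, 473 − 6P = 5P + 330 gives 11P = 143, so P* = €13 and Q* = 395.
With the tax collected from buyers, demand (in seller-price terms) shifts: Qd = 473 − 6(P + 11).
Solving gives Q = 365 with buyers paying €18 and producers receiving €7 (the €11 wedge).
Burden on buyers: €5; on producers: €6. (They sum to €11.)

Buyers bear €5 per kilogram; producers bear €6 per kilogram.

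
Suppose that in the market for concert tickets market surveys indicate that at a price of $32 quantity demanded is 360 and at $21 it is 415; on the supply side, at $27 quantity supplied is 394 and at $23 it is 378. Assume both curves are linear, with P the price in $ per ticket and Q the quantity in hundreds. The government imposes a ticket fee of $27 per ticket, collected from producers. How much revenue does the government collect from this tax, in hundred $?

Demand slope: (415 − 360)/(21 − 32) = -5, so Qd = 520 − 5P.
Supply slope: (378 − 394)/(23 − 27) = 4, so Qs = 4P + 286.
Without the tax, 520 − 5P = 4P + 286 gives 9P = 234, so P* = $26 and Q* = 390.
With the tax collected from producers, supply shifts: Qs = 4(P − 27) + 286.
New equilibrium: consumers pay $38, producers receive $11, Q = 330. (Wedge: Pb − Ps = 27.)
Revenue = t · Q = 27 · 330 = $8910.

Tax revenue = $8910 hundred.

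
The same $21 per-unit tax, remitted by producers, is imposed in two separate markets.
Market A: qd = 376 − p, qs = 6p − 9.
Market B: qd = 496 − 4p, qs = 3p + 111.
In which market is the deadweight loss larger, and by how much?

Market A: pre-tax p* = $55, q* = 321; post-tax q = 303; deadweight loss = $189.
Market B: pre-tax p* = $55, q* = 276; post-tax q = 240; deadweight loss = $378.
Difference: $189 vs $378 → market B is larger by $189.

Market B, by $189.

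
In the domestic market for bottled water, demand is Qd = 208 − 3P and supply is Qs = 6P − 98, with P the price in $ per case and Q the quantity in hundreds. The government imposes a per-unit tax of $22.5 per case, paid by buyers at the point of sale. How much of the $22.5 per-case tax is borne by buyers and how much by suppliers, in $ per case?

Buyers bear $15 per case; suppliers bear $7.5 per case.

Before the tax: set 208 − 3P = 6P − 98 → P* = $34, Q* = 106.
With the tax collected from buyers, demand (in seller-price terms) shifts: Qd = 208 − 3(P + 22.5).
Solving gives Q = 61 with buyers paying $49 and suppliers receiving $26.5 (the $22.5 wedge).
Burden on buyers: $15; on suppliers: $7.5. (They sum to $22.5.)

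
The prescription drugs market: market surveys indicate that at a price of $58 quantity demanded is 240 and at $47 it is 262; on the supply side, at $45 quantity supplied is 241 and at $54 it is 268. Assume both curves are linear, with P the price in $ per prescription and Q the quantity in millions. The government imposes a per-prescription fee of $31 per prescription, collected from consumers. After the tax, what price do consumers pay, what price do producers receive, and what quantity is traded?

Demand slope: (262 − 240)/(47 − 58) = -2, so Qd = 356 − 2P.
Supply slope: (268 − 241)/(54 − 45) = 3, so Qs = 3P + 106.
Before the tax: set 356 − 2P = 3P + 106 → P* = $50, Q* = 256.
With the tax collected from consumers, demand (in seller-price terms) shifts: Qd = 356 − 2(P + 31).
New equilibrium: consumers pay $68.6, producers receive $37.6, Q = 218.8. (Wedge: Pb − Ps = 31.)
The less price-elastic side of the market bears the larger share of a per-unit tax.

Consumers pay $68.6; producers receive $37.6; quantity = 218.8.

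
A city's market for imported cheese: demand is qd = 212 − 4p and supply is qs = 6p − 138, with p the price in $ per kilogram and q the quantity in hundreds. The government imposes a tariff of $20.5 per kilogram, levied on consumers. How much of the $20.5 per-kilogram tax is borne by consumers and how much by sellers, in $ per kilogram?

Consumers bear $12.3 per kilogram; sellers bear $8.2 per kilogram.

Before the tax: set 212 − 4p = 6p − 138 → p* = $35, q* = 72.
With the tax collected from consumers, demand (in seller-price terms) shifts: qd = 212 − 4(p + 20.5).
New equilibrium: consumers pay $47.3, sellers receive $26.8, q = 22.8. (Wedge: pb − ps = 20.5.)
Burden on consumers: $12.3; on sellers: $8.2. (They sum to $20.5.)
The less price-elastic side of the market bears the larger share of a per-unit tax.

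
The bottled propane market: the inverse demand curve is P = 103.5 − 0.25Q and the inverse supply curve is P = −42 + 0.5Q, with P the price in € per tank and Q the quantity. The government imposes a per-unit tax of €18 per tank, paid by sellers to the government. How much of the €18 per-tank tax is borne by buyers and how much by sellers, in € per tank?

Inverting to Q(P) form: Qd = 414 − 4P; Qs = 2P + 84.
Before the tax: set 414 − 4P = 2P + 84 → P* = €55, Q* = 194.
With the tax collected from sellers, supply shifts: Qs = 2(P − 18) + 84.
Solving gives Q = 170 with buyers paying €61 and sellers receiving €43 (the €18 wedge).
Burden on buyers: €6; on sellers: €12. (They sum to €18.)
The less price-elastic side of the market bears the larger share of a per-unit tax.

Buyers bear €6 per tank; sellers bear €12 per tank.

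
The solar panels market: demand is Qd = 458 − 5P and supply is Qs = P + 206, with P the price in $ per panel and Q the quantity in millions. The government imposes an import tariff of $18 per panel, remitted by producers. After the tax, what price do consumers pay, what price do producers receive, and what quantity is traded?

Consumers pay $45; producers receive $27; quantity = 233.

Before the tax: set 458 − 5P = P + 206 → P* = $42, Q* = 248.
With the tax collected from producers, supply shifts: Qs = (P − 18) + 206.
Solving gives Q = 233 with consumers paying $45 and producers receiving $27 (the $18 wedge).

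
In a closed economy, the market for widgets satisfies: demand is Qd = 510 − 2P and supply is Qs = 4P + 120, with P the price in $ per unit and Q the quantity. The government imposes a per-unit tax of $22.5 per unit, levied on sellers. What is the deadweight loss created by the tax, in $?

Deadweight loss = $337.5.

Before the tax: set 510 − 2P = 4P + 120 → P* = $65, Q* = 380.
With the tax collected from sellers, supply shifts: Qs = 4(P − 22.5) + 120.
New equilibrium: buyers pay $80, sellers receive $57.5, Q = 350. (Wedge: Pb − Ps = 22.5.)
Quantity falls by |ΔQ| = |380 − 350| = 30.
DWL = ½ · t · |ΔQ| = ½ · 22.5 · 30 = $337.5.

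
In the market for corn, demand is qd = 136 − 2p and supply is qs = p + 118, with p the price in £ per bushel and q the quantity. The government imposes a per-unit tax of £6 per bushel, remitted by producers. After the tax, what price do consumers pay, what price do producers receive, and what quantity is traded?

Consumers pay £8; producers receive £2; quantity = 120.

Before the tax: set 136 − 2p = p + 118 → p* = £6, q* = 124.
With the tax collected from producers, supply shifts: qs = (p − 6) + 118.
Solving gives q = 120 with consumers paying £8 and producers receiving £2 (the £6 wedge).
The less price-elastic side of the market bears the larger share of a per-unit tax.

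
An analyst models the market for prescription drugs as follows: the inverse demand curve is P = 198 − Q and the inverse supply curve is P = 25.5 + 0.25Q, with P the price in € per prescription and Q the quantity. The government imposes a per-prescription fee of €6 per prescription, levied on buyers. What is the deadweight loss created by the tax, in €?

Deadweight loss = €14.4.

Rewrite in direct form: Qd = 198 − P and Qs = 4P − 102.
Before the tax: set 198 − P = 4P − 102 → P* = €60, Q* = 138.
With the tax collected from buyers, demand (in seller-price terms) shifts: Qd = 198 − (P + 6).
Solving gives Q = 133.2 with buyers paying €64.8 and sellers receiving €58.8 (the €6 wedge).
Quantity falls by |ΔQ| = |138 − 133.2| = 4.8.
DWL = ½ · t · |ΔQ| = ½ · 6 · 4.8 = €14.4.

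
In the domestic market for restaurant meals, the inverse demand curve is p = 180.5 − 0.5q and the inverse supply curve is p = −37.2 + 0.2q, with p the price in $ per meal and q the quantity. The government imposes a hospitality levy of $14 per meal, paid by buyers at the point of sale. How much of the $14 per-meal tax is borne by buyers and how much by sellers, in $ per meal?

Rewrite in direct form: qd = 361 − 2p and qs = 5p + 186.
Without the tax, 361 − 2p = 5p + 186 gives 7p = 175, so p* = $25 and q* = 311.
With the tax collected from buyers, demand (in seller-price terms) shifts: qd = 361 − 2(p + 14).
New equilibrium: buyers pay $35, sellers receive $21, q = 291. (Wedge: pb − ps = 14.)
Burden on buyers: $10; on sellers: $4. (They sum to $14.)
The less price-elastic side of the market bears the larger share of a per-unit tax.

Buyers bear $10 per meal; sellers bear $4 per meal.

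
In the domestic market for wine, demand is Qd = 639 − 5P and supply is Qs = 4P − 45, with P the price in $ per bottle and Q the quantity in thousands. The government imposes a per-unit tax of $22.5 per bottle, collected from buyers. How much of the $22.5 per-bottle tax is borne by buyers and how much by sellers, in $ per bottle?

Before the tax: set 639 − 5P = 4P − 45 → P* = $76, Q* = 259.
With the tax collected from buyers, demand (in seller-price terms) shifts: Qd = 639 − 5(P + 22.5).
New equilibrium: buyers pay $86, sellers receive $63.5, Q = 209. (Wedge: Pb − Ps = 22.5.)
Burden on buyers: $10; on sellers: $12.5. (They sum to $22.5.)
The less price-elastic side of the market bears the larger share of a per-unit tax.

Buyers bear $10 per bottle; sellers bear $12.5 per bottle.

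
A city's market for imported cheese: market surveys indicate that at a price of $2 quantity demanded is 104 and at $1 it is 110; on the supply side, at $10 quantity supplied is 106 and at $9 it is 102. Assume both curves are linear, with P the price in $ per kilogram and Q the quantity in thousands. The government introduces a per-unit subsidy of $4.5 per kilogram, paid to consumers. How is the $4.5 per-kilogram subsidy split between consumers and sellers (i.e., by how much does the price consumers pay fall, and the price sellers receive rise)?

Demand slope: (110 − 104)/(1 − 2) = -6, so Qd = 116 − 6P.
Supply slope: (102 − 106)/(9 − 10) = 4, so Qs = 4P + 66.
Before the subsidy: set 116 − 6P = 4P + 66 → P* = $5, Q* = 86.
With a per-unit subsidy paid to consumers, each effectively pays P − 4.5, so demand becomes Qd = 116 − 6(P − 4.5).
Solving gives Q = 96.8 with consumers paying $3.2 and sellers receiving $7.7 (the $4.5 wedge).
Gain to consumers: $1.8; to sellers: $2.7. (They sum to $4.5.)

Consumers gain $1.8 per kilogram; sellers gain $2.7 per kilogram.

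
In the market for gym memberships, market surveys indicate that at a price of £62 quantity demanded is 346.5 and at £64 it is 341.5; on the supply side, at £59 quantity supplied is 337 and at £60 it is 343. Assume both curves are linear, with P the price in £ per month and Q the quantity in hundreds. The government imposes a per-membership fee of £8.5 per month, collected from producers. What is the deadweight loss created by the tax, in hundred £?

Demand slope: (341.5 − 346.5)/(64 − 62) = -2.5, so Qd = 501.5 − 2.5P.
Supply slope: (343 − 337)/(60 − 59) = 6, so Qs = 6P − 17.
Before the tax: set 501.5 − 2.5P = 6P − 17 → P* = £61, Q* = 349.
With the tax collected from producers, supply shifts: Qs = 6(P − 8.5) − 17.
New equilibrium: buyers pay £67, producers receive £58.5, Q = 334. (Wedge: Pb − Ps = 8.5.)
Quantity falls by |ΔQ| = |349 − 334| = 15.
DWL = ½ · t · |ΔQ| = ½ · 8.5 · 15 = £63.75.

Deadweight loss = £63.75 hundred.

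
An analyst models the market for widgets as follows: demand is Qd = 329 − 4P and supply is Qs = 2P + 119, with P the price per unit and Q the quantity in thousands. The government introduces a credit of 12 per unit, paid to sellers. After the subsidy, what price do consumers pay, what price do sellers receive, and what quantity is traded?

Before the subsidy: set 329 − 4P = 2P + 119 → P* = 35, Q* = 189.
With a per-unit subsidy paid to sellers, each receives P + 12 per unit sold, so supply becomes Qs = 2(P + 12) + 119.
Solving gives Q = 205 with consumers paying 31 and sellers receiving 43 (the 12 wedge).

Consumers pay 31; sellers receive 43; quantity = 205.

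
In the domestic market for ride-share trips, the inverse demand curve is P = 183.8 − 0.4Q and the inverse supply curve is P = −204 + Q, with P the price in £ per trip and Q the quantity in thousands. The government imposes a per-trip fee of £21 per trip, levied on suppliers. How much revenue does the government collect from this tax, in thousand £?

Tax revenue = £5502 thousand.

Rewrite in direct form: Qd = 459.5 − 2.5P and Qs = P + 204.
Before the tax: set 459.5 − 2.5P = P + 204 → P* = £73, Q* = 277.
With the tax collected from suppliers, supply shifts: Qs = (P − 21) + 204.
New equilibrium: consumers pay £79, suppliers receive £58, Q = 262. (Wedge: Pb − Ps = 21.)
Revenue = t · Q = 21 · 262 = £5502.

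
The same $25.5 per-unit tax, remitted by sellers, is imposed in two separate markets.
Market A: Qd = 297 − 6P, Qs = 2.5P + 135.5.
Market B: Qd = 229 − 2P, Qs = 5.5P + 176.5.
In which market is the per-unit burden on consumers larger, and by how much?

Market B, by $11.2.

Market A: pre-tax P* = $19, Q* = 183; post-tax Q = 138; per-unit burden on consumers = $7.5.
Market B: pre-tax P* = $7, Q* = 215; post-tax Q = 177.6; per-unit burden on consumers = $18.7.
Difference: $7.5 vs $18.7 → market B is larger by $11.2.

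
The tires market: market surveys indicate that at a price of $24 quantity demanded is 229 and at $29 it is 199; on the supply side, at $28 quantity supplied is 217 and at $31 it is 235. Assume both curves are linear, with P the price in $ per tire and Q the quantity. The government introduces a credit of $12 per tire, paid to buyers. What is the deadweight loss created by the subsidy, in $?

Demand slope: (199 − 229)/(29 − 24) = -6, so Qd = 373 − 6P.
Supply slope: (235 − 217)/(31 − 28) = 6, so Qs = 6P + 49.
Without the subsidy, 373 − 6P = 6P + 49 gives 12P = 324, so P* = $27 and Q* = 211.
With a per-unit subsidy paid to buyers, each effectively pays P − 12, so demand becomes Qd = 373 − 6(P − 12).
New equilibrium: buyers pay $21, suppliers receive $33, Q = 247. (Wedge: Pb − Ps = −12.)
Quantity rises by |ΔQ| = |211 − 247| = 36.
DWL = ½ · t · |ΔQ| = ½ · 12 · 36 = $216.

Deadweight loss = $216.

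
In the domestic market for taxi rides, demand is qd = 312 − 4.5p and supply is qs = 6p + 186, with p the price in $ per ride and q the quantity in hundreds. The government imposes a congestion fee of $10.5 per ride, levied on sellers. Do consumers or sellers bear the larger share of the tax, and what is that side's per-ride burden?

Consumers bear the larger share: $6 per ride.

Before the tax: set 312 − 4.5p = 6p + 186 → p* = $12, q* = 258.
With the tax collected from sellers, supply shifts: qs = 6(p − 10.5) + 186.
Solving gives q = 231 with consumers paying $18 and sellers receiving $7.5 (the $10.5 wedge).
Per-ride burden: consumers $6, sellers $4.5.
Consumers take the larger share because demand is less price-elastic here (demand slope 4.5 vs supply slope 6).
The less price-elastic side of the market bears the larger share of a per-unit tax.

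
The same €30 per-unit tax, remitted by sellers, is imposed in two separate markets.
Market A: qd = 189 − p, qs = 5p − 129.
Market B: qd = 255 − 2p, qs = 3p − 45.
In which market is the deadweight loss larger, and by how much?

Market B, by €165.

Market A: pre-tax p* = €53, q* = 136; post-tax q = 111; deadweight loss = €375.
Market B: pre-tax p* = €60, q* = 135; post-tax q = 99; deadweight loss = €540.
Difference: €375 vs €540 → market B is larger by €165.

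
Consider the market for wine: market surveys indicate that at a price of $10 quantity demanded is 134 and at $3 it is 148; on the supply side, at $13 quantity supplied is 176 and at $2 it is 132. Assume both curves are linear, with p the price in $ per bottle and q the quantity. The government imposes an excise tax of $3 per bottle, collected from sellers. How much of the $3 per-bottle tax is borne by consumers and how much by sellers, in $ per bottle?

Demand slope: (148 − 134)/(3 − 10) = -2, so qd = 154 − 2p.
Supply slope: (132 − 176)/(2 − 13) = 4, so qs = 4p + 124.
Without the tax, 154 − 2p = 4p + 124 gives 6p = 30, so p* = $5 and q* = 144.
With the tax collected from sellers, supply shifts: qs = 4(p − 3) + 124.
New equilibrium: consumers pay $7, sellers receive $4, q = 140. (Wedge: pb − ps = 3.)
Burden on consumers: $2; on sellers: $1. (They sum to $3.)

Consumers bear $2 per bottle; sellers bear $1 per bottle.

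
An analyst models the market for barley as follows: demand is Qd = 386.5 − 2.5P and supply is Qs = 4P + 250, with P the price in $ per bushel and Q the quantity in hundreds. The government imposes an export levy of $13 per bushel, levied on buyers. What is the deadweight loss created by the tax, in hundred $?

Before the tax: set 386.5 − 2.5P = 4P + 250 → P* = $21, Q* = 334.
With the tax collected from buyers, demand (in seller-price terms) shifts: Qd = 386.5 − 2.5(P + 13).
New equilibrium: buyers pay $29, suppliers receive $16, Q = 314. (Wedge: Pb − Ps = 13.)
Quantity falls by |ΔQ| = |334 − 314| = 20.
DWL = ½ · t · |ΔQ| = ½ · 13 · 20 = $130.

Deadweight loss = $130 hundred.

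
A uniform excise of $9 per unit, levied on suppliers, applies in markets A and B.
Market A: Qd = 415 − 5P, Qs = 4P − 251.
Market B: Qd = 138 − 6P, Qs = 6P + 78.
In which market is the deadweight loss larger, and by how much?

Market B, by $31.5.

Market A: pre-tax P* = $74, Q* = 45; post-tax Q = 25; deadweight loss = $90.
Market B: pre-tax P* = $5, Q* = 108; post-tax Q = 81; deadweight loss = $121.5.
Difference: $90 vs $121.5 → market B is larger by $31.5.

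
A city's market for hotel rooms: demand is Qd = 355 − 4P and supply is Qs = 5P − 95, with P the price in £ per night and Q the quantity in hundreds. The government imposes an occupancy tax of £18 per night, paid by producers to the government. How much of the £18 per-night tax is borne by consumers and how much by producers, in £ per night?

Before the tax: set 355 − 4P = 5P − 95 → P* = £50, Q* = 155.
With the tax collected from producers, supply shifts: Qs = 5(P − 18) − 95.
Solving gives Q = 115 with consumers paying £60 and producers receiving £42 (the £18 wedge).
Burden on consumers: £10; on producers: £8. (They sum to £18.)

Consumers bear £10 per night; producers bear £8 per night.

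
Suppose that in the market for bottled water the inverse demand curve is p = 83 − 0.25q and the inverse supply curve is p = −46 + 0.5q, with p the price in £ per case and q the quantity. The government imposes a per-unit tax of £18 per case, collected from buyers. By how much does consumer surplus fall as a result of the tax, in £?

Inverting to q(p) form: qd = 332 − 4p; qs = 2p + 92.
Without the tax, 332 − 4p = 2p + 92 gives 6p = 240, so p* = £40 and q* = 172.
With the tax collected from buyers, demand (in seller-price terms) shifts: qd = 332 − 4(p + 18).
New equilibrium: buyers pay £46, suppliers receive £28, q = 148. (Wedge: pb − ps = 18.)
ΔCS is the trapezoid between Q = 148 and Q = 172 of height £6: ½ · (172 + 148) · 6 = £960.

Consumer surplus falls by £960.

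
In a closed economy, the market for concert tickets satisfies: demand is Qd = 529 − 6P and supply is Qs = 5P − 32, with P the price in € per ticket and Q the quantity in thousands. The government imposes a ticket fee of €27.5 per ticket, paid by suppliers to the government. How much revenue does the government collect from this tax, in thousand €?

Tax revenue = €4070 thousand.

Before the tax: set 529 − 6P = 5P − 32 → P* = €51, Q* = 223.
With the tax collected from suppliers, supply shifts: Qs = 5(P − 27.5) − 32.
Solving gives Q = 148 with consumers paying €63.5 and suppliers receiving €36 (the €27.5 wedge).
Revenue = t · Q = 27.5 · 148 = €4070.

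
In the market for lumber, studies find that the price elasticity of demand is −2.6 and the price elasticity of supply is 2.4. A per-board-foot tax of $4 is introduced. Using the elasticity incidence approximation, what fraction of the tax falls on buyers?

Buyers' share ≈ 0.48.

Incidence ratio: buyers' share ≈ εs / (εs + |εd|) = 2.4 / (2.4 + 2.6) = 0.48.
Supply is the less elastic side, so buyers bear the smaller share.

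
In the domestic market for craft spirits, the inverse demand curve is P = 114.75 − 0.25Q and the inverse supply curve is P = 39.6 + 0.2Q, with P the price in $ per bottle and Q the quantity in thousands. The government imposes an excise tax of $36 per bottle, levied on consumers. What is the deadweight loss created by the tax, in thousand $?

Deadweight loss = $1440 thousand.

Rewrite in direct form: Qd = 459 − 4P and Qs = 5P − 198.
Without the tax, 459 − 4P = 5P − 198 gives 9P = 657, so P* = $73 and Q* = 167.
With the tax collected from consumers, demand (in seller-price terms) shifts: Qd = 459 − 4(P + 36).
New equilibrium: consumers pay $93, suppliers receive $57, Q = 87. (Wedge: Pb − Ps = 36.)
Quantity falls by |ΔQ| = |167 − 87| = 80.
DWL = ½ · t · |ΔQ| = ½ · 36 · 80 = $1440.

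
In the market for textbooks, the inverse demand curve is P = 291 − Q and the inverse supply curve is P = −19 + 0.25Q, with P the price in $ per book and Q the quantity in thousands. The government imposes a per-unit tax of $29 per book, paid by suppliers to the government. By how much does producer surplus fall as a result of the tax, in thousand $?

Rewrite in direct form: Qd = 291 − P and Qs = 4P + 76.
Without the tax, 291 − P = 4P + 76 gives 5P = 215, so P* = $43 and Q* = 248.
With the tax collected from suppliers, supply shifts: Qs = 4(P − 29) + 76.
New equilibrium: consumers pay $66.2, suppliers receive $37.2, Q = 224.8. (Wedge: Pb − Ps = 29.)
ΔPS is the trapezoid between Q = 224.8 and Q = 248 of height $5.8: ½ · (248 + 224.8) · 5.8 = $1371.12.

Producer surplus falls by $1371.12 thousand.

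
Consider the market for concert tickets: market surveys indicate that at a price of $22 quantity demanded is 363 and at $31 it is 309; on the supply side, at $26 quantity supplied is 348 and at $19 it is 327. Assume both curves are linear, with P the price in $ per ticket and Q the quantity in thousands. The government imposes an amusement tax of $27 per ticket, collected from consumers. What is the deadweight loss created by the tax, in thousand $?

Deadweight loss = $729 thousand.

Demand slope: (309 − 363)/(31 − 22) = -6, so Qd = 495 − 6P.
Supply slope: (327 − 348)/(19 − 26) = 3, so Qs = 3P + 270.
Before the tax: set 495 − 6P = 3P + 270 → P* = $25, Q* = 345.
With the tax collected from consumers, demand (in seller-price terms) shifts: Qd = 495 − 6(P + 27).
Solving gives Q = 291 with consumers paying $34 and producers receiving $7 (the $27 wedge).
Quantity falls by |ΔQ| = |345 − 291| = 54.
DWL = ½ · t · |ΔQ| = ½ · 27 · 54 = $729.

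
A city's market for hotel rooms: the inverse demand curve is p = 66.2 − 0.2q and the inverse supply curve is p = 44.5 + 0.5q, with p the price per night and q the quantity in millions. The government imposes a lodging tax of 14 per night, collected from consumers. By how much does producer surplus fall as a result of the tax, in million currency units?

Producer surplus falls by 210 million.

Inverting to q(p) form: qd = 331 − 5p; qs = 2p − 89.
Before the tax: set 331 − 5p = 2p − 89 → p* = 60, q* = 31.
With the tax collected from consumers, demand (in seller-price terms) shifts: qd = 331 − 5(p + 14).
New equilibrium: consumers pay 64, producers receive 50, q = 11. (Wedge: pb − ps = 14.)
ΔPS is the trapezoid between Q = 11 and Q = 31 of height 10: ½ · (31 + 11) · 10 = 210.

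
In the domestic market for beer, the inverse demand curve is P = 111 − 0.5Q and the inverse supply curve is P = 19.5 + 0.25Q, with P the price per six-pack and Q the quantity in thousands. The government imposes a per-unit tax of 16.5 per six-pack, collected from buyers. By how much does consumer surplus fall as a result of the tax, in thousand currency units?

Consumer surplus falls by 1221 thousand.

Inverting to Q(P) form: Qd = 222 − 2P; Qs = 4P − 78.
Without the tax, 222 − 2P = 4P − 78 gives 6P = 300, so P* = 50 and Q* = 122.
With the tax collected from buyers, demand (in seller-price terms) shifts: Qd = 222 − 2(P + 16.5).
Solving gives Q = 100 with buyers paying 61 and producers receiving 44.5 (the 16.5 wedge).
ΔCS is the trapezoid between Q = 100 and Q = 122 of height 11: ½ · (122 + 100) · 11 = 1221.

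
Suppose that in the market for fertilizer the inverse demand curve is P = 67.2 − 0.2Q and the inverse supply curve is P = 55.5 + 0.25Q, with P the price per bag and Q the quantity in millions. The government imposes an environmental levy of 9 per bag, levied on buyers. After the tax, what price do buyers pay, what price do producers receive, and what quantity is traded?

Buyers pay 66; producers receive 57; quantity = 6.

Inverting to Q(P) form: Qd = 336 − 5P; Qs = 4P − 222.
Before the tax: set 336 − 5P = 4P − 222 → P* = 62, Q* = 26.
With the tax collected from buyers, demand (in seller-price terms) shifts: Qd = 336 − 5(P + 9).
New equilibrium: buyers pay 66, producers receive 57, Q = 6. (Wedge: Pb − Ps = 9.)
The less price-elastic side of the market bears the larger share of a per-unit tax.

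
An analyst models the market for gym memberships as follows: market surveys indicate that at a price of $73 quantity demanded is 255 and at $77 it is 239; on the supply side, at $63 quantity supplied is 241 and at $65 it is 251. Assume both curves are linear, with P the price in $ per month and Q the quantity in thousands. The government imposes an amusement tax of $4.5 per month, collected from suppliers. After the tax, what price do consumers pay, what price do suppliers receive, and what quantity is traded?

Demand slope: (239 − 255)/(77 − 73) = -4, so Qd = 547 − 4P.
Supply slope: (251 − 241)/(65 − 63) = 5, so Qs = 5P − 74.
Without the tax, 547 − 4P = 5P − 74 gives 9P = 621, so P* = $69 and Q* = 271.
With the tax collected from suppliers, supply shifts: Qs = 5(P − 4.5) − 74.
Solving gives Q = 261 with consumers paying $71.5 and suppliers receiving $67 (the $4.5 wedge).
The less price-elastic side of the market bears the larger share of a per-unit tax.

Consumers pay $71.5; suppliers receive $67; quantity = 261.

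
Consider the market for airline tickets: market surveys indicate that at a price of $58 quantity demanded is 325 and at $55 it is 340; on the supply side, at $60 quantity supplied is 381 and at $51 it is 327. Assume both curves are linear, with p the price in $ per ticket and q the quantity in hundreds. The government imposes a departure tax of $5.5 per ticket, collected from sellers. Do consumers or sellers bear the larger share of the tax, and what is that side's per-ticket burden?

Demand slope: (340 − 325)/(55 − 58) = -5, so qd = 615 − 5p.
Supply slope: (327 − 381)/(51 − 60) = 6, so qs = 6p + 21.
Without the tax, 615 − 5p = 6p + 21 gives 11p = 594, so p* = $54 and q* = 345.
With the tax collected from sellers, supply shifts: qs = 6(p − 5.5) + 21.
Solving gives q = 330 with consumers paying $57 and sellers receiving $51.5 (the $5.5 wedge).
Per-ticket burden: consumers $3, sellers $2.5.
Consumers take the larger share because demand is less price-elastic here (demand slope 5 vs supply slope 6).

Consumers bear the larger share: $3 per ticket.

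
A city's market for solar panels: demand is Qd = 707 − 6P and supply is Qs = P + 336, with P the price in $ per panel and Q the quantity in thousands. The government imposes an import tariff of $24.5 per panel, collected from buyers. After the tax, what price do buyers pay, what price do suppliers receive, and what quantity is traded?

Buyers pay $56.5; suppliers receive $32; quantity = 368.

Without the tax, 707 − 6P = P + 336 gives 7P = 371, so P* = $53 and Q* = 389.
With the tax collected from buyers, demand (in seller-price terms) shifts: Qd = 707 − 6(P + 24.5).
New equilibrium: buyers pay $56.5, suppliers receive $32, Q = 368. (Wedge: Pb − Ps = 24.5.)
The less price-elastic side of the market bears the larger share of a per-unit tax.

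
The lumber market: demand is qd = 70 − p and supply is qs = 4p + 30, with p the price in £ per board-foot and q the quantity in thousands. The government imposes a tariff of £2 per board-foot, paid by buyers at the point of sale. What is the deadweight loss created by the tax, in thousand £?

Deadweight loss = £1.6 thousand.

Before the tax: set 70 − p = 4p + 30 → p* = £8, q* = 62.
With the tax collected from buyers, demand (in seller-price terms) shifts: qd = 70 − (p + 2).
New equilibrium: buyers pay £9.6, producers receive £7.6, q = 60.4. (Wedge: pb − ps = 2.)
Quantity falls by |ΔQ| = |62 − 60.4| = 1.6.
DWL = ½ · t · |ΔQ| = ½ · 2 · 1.6 = £1.6.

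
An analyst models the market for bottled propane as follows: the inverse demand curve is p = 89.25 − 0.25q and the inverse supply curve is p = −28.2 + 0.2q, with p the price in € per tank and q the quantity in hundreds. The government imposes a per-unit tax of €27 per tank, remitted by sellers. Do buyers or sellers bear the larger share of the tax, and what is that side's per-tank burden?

Buyers bear the larger share: €15 per tank.

Rewrite in direct form: qd = 357 − 4p and qs = 5p + 141.
Before the tax: set 357 − 4p = 5p + 141 → p* = €24, q* = 261.
With the tax collected from sellers, supply shifts: qs = 5(p − 27) + 141.
New equilibrium: buyers pay €39, sellers receive €12, q = 201. (Wedge: pb − ps = 27.)
Per-tank burden: buyers €15, sellers €12.
Buyers take the larger share because demand is less price-elastic here (demand slope 4 vs supply slope 5).
The less price-elastic side of the market bears the larger share of a per-unit tax.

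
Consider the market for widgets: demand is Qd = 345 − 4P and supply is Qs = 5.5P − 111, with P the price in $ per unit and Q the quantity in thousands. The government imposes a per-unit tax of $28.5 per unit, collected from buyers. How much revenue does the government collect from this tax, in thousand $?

Tax revenue = $2479.5 thousand.

Before the tax: set 345 − 4P = 5.5P − 111 → P* = $48, Q* = 153.
With the tax collected from buyers, demand (in seller-price terms) shifts: Qd = 345 − 4(P + 28.5).
Solving gives Q = 87 with buyers paying $64.5 and sellers receiving $36 (the $28.5 wedge).
Revenue = t · Q = 28.5 · 87 = $2479.5.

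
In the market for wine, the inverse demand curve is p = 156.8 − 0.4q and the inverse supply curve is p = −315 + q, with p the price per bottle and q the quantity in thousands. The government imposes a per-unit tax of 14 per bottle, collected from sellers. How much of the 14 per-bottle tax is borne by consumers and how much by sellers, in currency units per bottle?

Inverting to q(p) form: qd = 392 − 2.5p; qs = p + 315.
Without the tax, 392 − 2.5p = p + 315 gives 3.5p = 77, so p* = 22 and q* = 337.
With the tax collected from sellers, supply shifts: qs = (p − 14) + 315.
Solving gives q = 327 with consumers paying 26 and sellers receiving 12 (the 14 wedge).
Burden on consumers: 4; on sellers: 10. (They sum to 14.)
The less price-elastic side of the market bears the larger share of a per-unit tax.

Consumers bear 4 per bottle; sellers bear 10 per bottle.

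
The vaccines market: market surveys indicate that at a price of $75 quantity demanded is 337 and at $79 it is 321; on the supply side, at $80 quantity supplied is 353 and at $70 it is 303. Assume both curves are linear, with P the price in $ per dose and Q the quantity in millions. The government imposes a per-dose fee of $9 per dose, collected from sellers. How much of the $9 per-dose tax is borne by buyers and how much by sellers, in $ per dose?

Demand slope: (321 − 337)/(79 − 75) = -4, so Qd = 637 − 4P.
Supply slope: (303 − 353)/(70 − 80) = 5, so Qs = 5P − 47.
Without the tax, 637 − 4P = 5P − 47 gives 9P = 684, so P* = $76 and Q* = 333.
With the tax collected from sellers, supply shifts: Qs = 5(P − 9) − 47.
New equilibrium: buyers pay $81, sellers receive $72, Q = 313. (Wedge: Pb − Ps = 9.)
Burden on buyers: $5; on sellers: $4. (They sum to $9.)
The less price-elastic side of the market bears the larger share of a per-unit tax.

Buyers bear $5 per dose; sellers bear $4 per dose.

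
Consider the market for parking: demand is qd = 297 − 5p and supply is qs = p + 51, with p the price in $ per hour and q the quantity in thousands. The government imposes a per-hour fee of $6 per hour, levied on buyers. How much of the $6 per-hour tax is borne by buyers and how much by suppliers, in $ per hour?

Buyers bear $1 per hour; suppliers bear $5 per hour.

Before the tax: set 297 − 5p = p + 51 → p* = $41, q* = 92.
With the tax collected from buyers, demand (in seller-price terms) shifts: qd = 297 − 5(p + 6).
Solving gives q = 87 with buyers paying $42 and suppliers receiving $36 (the $6 wedge).
Burden on buyers: $1; on suppliers: $5. (They sum to $6.)
The less price-elastic side of the market bears the larger share of a per-unit tax.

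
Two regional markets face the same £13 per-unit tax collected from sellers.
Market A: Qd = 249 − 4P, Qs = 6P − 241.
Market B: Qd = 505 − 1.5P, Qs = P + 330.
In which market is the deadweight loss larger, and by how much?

Market A, by £152.1.

Market A: pre-tax P* = £49, Q* = 53; post-tax Q = 21.8; deadweight loss = £202.8.
Market B: pre-tax P* = £70, Q* = 400; post-tax Q = 392.2; deadweight loss = £50.7.
Difference: £202.8 vs £50.7 → market A is larger by £152.1.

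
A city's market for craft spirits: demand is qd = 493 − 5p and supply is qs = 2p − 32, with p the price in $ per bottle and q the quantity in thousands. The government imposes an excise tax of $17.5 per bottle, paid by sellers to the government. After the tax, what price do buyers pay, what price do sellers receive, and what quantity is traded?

Buyers pay $80; sellers receive $62.5; quantity = 93.

Without the tax, 493 − 5p = 2p − 32 gives 7p = 525, so p* = $75 and q* = 118.
With the tax collected from sellers, supply shifts: qs = 2(p − 17.5) − 32.
New equilibrium: buyers pay $80, sellers receive $62.5, q = 93. (Wedge: pb − ps = 17.5.)
The less price-elastic side of the market bears the larger share of a per-unit tax.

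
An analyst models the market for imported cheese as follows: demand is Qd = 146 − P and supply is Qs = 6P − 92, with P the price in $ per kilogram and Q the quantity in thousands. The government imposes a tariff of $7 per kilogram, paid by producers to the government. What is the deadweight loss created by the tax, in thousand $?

Before the tax: set 146 − P = 6P − 92 → P* = $34, Q* = 112.
With the tax collected from producers, supply shifts: Qs = 6(P − 7) − 92.
New equilibrium: buyers pay $40, producers receive $33, Q = 106. (Wedge: Pb − Ps = 7.)
Quantity falls by |ΔQ| = |112 − 106| = 6.
DWL = ½ · t · |ΔQ| = ½ · 7 · 6 = $21.

Deadweight loss = $21 thousand.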